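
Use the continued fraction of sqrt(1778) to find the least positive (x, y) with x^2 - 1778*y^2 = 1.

(x, y) = (253, 6)

First expand sqrt(1778) as a continued fraction. With x_i = (sqrt(1778) + m_i)/d_i and (m_0, d_0) = (0, 1): a_0 = floor(sqrt(1778)) = 42, since 42^2 = 1764 <= 1778 < 1849 = 43^2.
Iterate m_{i+1} = d_i*a_i - m_i, d_{i+1} = (1778 - m_{i+1}^2)/d_i, a_{i+1} = floor((a_0 + m_{i+1})/d_{i+1}):
  m_1 = 1*42 - 0 = 42, d_1 = (1778 - 42^2)/1 = 14/1 = 14, a_1 = floor((42 + 42)/14) = 6.
  m_2 = 14*6 - 42 = 42, d_2 = (1778 - 42^2)/14 = 14/14 = 1, a_2 = floor((42 + 42)/1) = 84.
  m_3 = 1*84 - 42 = 42, d_3 = (1778 - 42^2)/1 = 14/1 = 14: (m_3, d_3) = (m_1, d_1) = (42, 14), so from here the quotients repeat a_1, a_2; the period length is 2.
So sqrt(1778) = [42; (6, 84)] with period length k = 2.
k is even, so the fundamental solution of x^2 - 1778y^2 = 1 is (p_{k-1}, q_{k-1}) = (p_1, q_1); compute convergents through index 1.
Convergents (p_i = a_i*p_{i-1} + p_{i-2}, q_i = a_i*q_{i-1} + q_{i-2} with p_{-2}=0, p_{-1}=1, q_{-2}=1, q_{-1}=0):
  i=0: a_0=42, p_0 = 42*1 + 0 = 42, q_0 = 42*0 + 1 = 1.
  i=1: a_1=6, p_1 = 6*42 + 1 = 253, q_1 = 6*1 + 0 = 6.
Check: 253^2 - 1778*6^2 = 64009 - 64008 = 1, so (x, y) = (253, 6) solves the equation, and by the theorem it is the least positive solution.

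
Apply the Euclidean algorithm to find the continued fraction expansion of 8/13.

[0; 1, 1, 1, 1, 2]

Run the Euclidean algorithm on 8 and 13; the successive quotients are the partial quotients a_0, a_1, ... (each step inverts the fractional part left over by the previous one):
  8 = 0*13 + 8, so a_0 = 0.
  13 = 1*8 + 5, so a_1 = 1.
  8 = 1*5 + 3, so a_2 = 1.
  5 = 1*3 + 2, so a_3 = 1.
  3 = 1*2 + 1, so a_4 = 1.
  2 = 2*1 + 0, so a_5 = 2.
The remainder reaches 0 after 6 divisions, so the expansion has 6 partial quotients, read off in order.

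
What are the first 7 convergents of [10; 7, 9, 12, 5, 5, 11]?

Using the convergent recurrence p_i = a_i*p_{i-1} + p_{i-2}, q_i = a_i*q_{i-1} + q_{i-2} with p_{-2}=0, p_{-1}=1, q_{-2}=1, q_{-1}=0:
  i=0: a_0=10, p_0 = 10*1 + 0 = 10, q_0 = 10*0 + 1 = 1.
  i=1: a_1=7, p_1 = 7*10 + 1 = 71, q_1 = 7*1 + 0 = 7.
  i=2: a_2=9, p_2 = 9*71 + 10 = 649, q_2 = 9*7 + 1 = 64.
  i=3: a_3=12, p_3 = 12*649 + 71 = 7859, q_3 = 12*64 + 7 = 775.
  i=4: a_4=5, p_4 = 5*7859 + 649 = 39944, q_4 = 5*775 + 64 = 3939.
  i=5: a_5=5, p_5 = 5*39944 + 7859 = 207579, q_5 = 5*3939 + 775 = 20470.
  i=6: a_6=11, p_6 = 11*207579 + 39944 = 2323313, q_6 = 11*20470 + 3939 = 229109.

10/1, 71/7, 649/64, 7859/775, 39944/3939, 207579/20470, 2323313/229109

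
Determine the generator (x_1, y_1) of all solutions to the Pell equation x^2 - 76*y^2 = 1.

(x, y) = (57799, 6630)

First expand sqrt(76) as a continued fraction. With x_i = (sqrt(76) + m_i)/d_i and (m_0, d_0) = (0, 1): a_0 = floor(sqrt(76)) = 8, since 8^2 = 64 <= 76 < 81 = 9^2.
Iterate m_{i+1} = d_i*a_i - m_i, d_{i+1} = (76 - m_{i+1}^2)/d_i, a_{i+1} = floor((a_0 + m_{i+1})/d_{i+1}):
  m_1 = 1*8 - 0 = 8, d_1 = (76 - 8^2)/1 = 12/1 = 12, a_1 = floor((8 + 8)/12) = 1.
  m_2 = 12*1 - 8 = 4, d_2 = (76 - 4^2)/12 = 60/12 = 5, a_2 = floor((8 + 4)/5) = 2.
  m_3 = 5*2 - 4 = 6, d_3 = (76 - 6^2)/5 = 40/5 = 8, a_3 = floor((8 + 6)/8) = 1.
  m_4 = 8*1 - 6 = 2, d_4 = (76 - 2^2)/8 = 72/8 = 9, a_4 = floor((8 + 2)/9) = 1.
  m_5 = 9*1 - 2 = 7, d_5 = (76 - 7^2)/9 = 27/9 = 3, a_5 = floor((8 + 7)/3) = 5.
  m_6 = 3*5 - 7 = 8, d_6 = (76 - 8^2)/3 = 12/3 = 4, a_6 = floor((8 + 8)/4) = 4.
  m_7 = 4*4 - 8 = 8, d_7 = (76 - 8^2)/4 = 12/4 = 3, a_7 = floor((8 + 8)/3) = 5.
  m_8 = 3*5 - 8 = 7, d_8 = (76 - 7^2)/3 = 27/3 = 9, a_8 = floor((8 + 7)/9) = 1.
  m_9 = 9*1 - 7 = 2, d_9 = (76 - 2^2)/9 = 72/9 = 8, a_9 = floor((8 + 2)/8) = 1.
  m_10 = 8*1 - 2 = 6, d_10 = (76 - 6^2)/8 = 40/8 = 5, a_10 = floor((8 + 6)/5) = 2.
  m_11 = 5*2 - 6 = 4, d_11 = (76 - 4^2)/5 = 60/5 = 12, a_11 = floor((8 + 4)/12) = 1.
  m_12 = 12*1 - 4 = 8, d_12 = (76 - 8^2)/12 = 12/12 = 1, a_12 = floor((8 + 8)/1) = 16.
  m_13 = 1*16 - 8 = 8, d_13 = (76 - 8^2)/1 = 12/1 = 12: (m_13, d_13) = (m_1, d_1) = (8, 12), so from here the quotients repeat a_1, ..., a_12; the period length is 12.
So sqrt(76) = [8; (1, 2, 1, 1, 5, 4, 5, 1, 1, 2, 1, 16)] with period length k = 12.
k is even, so the fundamental solution of x^2 - 76y^2 = 1 is (p_{k-1}, q_{k-1}) = (p_11, q_11); compute convergents through index 11.
Convergents (p_i = a_i*p_{i-1} + p_{i-2}, q_i = a_i*q_{i-1} + q_{i-2} with p_{-2}=0, p_{-1}=1, q_{-2}=1, q_{-1}=0):
  i=0: a_0=8, p_0 = 8*1 + 0 = 8, q_0 = 8*0 + 1 = 1.
  i=1: a_1=1, p_1 = 1*8 + 1 = 9, q_1 = 1*1 + 0 = 1.
  i=2: a_2=2, p_2 = 2*9 + 8 = 26, q_2 = 2*1 + 1 = 3.
  i=3: a_3=1, p_3 = 1*26 + 9 = 35, q_3 = 1*3 + 1 = 4.
  i=4: a_4=1, p_4 = 1*35 + 26 = 61, q_4 = 1*4 + 3 = 7.
  i=5: a_5=5, p_5 = 5*61 + 35 = 340, q_5 = 5*7 + 4 = 39.
  i=6: a_6=4, p_6 = 4*340 + 61 = 1421, q_6 = 4*39 + 7 = 163.
  i=7: a_7=5, p_7 = 5*1421 + 340 = 7445, q_7 = 5*163 + 39 = 854.
  i=8: a_8=1, p_8 = 1*7445 + 1421 = 8866, q_8 = 1*854 + 163 = 1017.
  i=9: a_9=1, p_9 = 1*8866 + 7445 = 16311, q_9 = 1*1017 + 854 = 1871.
  i=10: a_10=2, p_10 = 2*16311 + 8866 = 41488, q_10 = 2*1871 + 1017 = 4759.
  i=11: a_11=1, p_11 = 1*41488 + 16311 = 57799, q_11 = 1*4759 + 1871 = 6630.
Check: 57799^2 - 76*6630^2 = 3340724401 - 3340724400 = 1, so (x, y) = (57799, 6630) solves the equation, and by the theorem it is the least positive solution.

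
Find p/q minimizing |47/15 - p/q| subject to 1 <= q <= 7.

Expand x = 47/15 as a continued fraction with the Euclidean algorithm:
  47 = 3*15 + 2, so a_0 = 3.
  15 = 7*2 + 1, so a_1 = 7.
  2 = 2*1 + 0, so a_2 = 2.
so x = [3; 7, 2].
Convergents (p_i = a_i*p_{i-1} + p_{i-2}, q_i = a_i*q_{i-1} + q_{i-2} with p_{-2}=0, p_{-1}=1, q_{-2}=1, q_{-1}=0), until the denominator exceeds 7:
  i=0: a_0=3, p_0 = 3*1 + 0 = 3, q_0 = 3*0 + 1 = 1.
  i=1: a_1=7, p_1 = 7*3 + 1 = 22, q_1 = 7*1 + 0 = 7.
  i=2: a_2=2, p_2 = 2*22 + 3 = 47, q_2 = 2*7 + 1 = 15.
q_2 = 15 > 7, so the last convergent with denominator <= 7 is p_1/q_1 = 22/7.
The closest fraction with denominator <= 7 is either p_1/q_1 or the intermediate fraction (k*p_1 + p_0)/(k*q_1 + q_0) with the largest k >= 1 whose denominator stays <= 7; these approach x as k grows, and every other convergent or intermediate fraction in range is farther away.
Largest k: floor((7 - q_0)/q_1) = floor((7 - 1)/7) = 0.
Since k = 0, no intermediate fraction beyond p_1/q_1 has denominator <= 7, so the convergent 22/7 is the closest (its error is |47*7 - 22*15|/(15*7) = 1/105).

22/7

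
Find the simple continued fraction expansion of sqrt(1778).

[42; (6, 84)]

Write x_i = (sqrt(1778) + m_i)/d_i with (m_0, d_0) = (0, 1). a_0 = floor(sqrt(1778)) = 42, since 42^2 = 1764 <= 1778 < 1849 = 43^2.
Iterate m_{i+1} = d_i*a_i - m_i, d_{i+1} = (1778 - m_{i+1}^2)/d_i, a_{i+1} = floor((a_0 + m_{i+1})/d_{i+1}):
  m_1 = 1*42 - 0 = 42, d_1 = (1778 - 42^2)/1 = 14/1 = 14, a_1 = floor((42 + 42)/14) = 6.
  m_2 = 14*6 - 42 = 42, d_2 = (1778 - 42^2)/14 = 14/14 = 1, a_2 = floor((42 + 42)/1) = 84.
  m_3 = 1*84 - 42 = 42, d_3 = (1778 - 42^2)/1 = 14/1 = 14: (m_3, d_3) = (m_1, d_1) = (42, 14), so from here the quotients repeat a_1, a_2; the period length is 2.
Hence the expansion of sqrt(1778) is a_0 = 42 followed by the repeating block 6, 84 (period 2).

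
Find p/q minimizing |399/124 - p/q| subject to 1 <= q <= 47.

74/23

Expand x = 399/124 as a continued fraction with the Euclidean algorithm:
  399 = 3*124 + 27, so a_0 = 3.
  124 = 4*27 + 16, so a_1 = 4.
  27 = 1*16 + 11, so a_2 = 1.
  16 = 1*11 + 5, so a_3 = 1.
  11 = 2*5 + 1, so a_4 = 2.
  5 = 5*1 + 0, so a_5 = 5.
so x = [3; 4, 1, 1, 2, 5].
Convergents (p_i = a_i*p_{i-1} + p_{i-2}, q_i = a_i*q_{i-1} + q_{i-2} with p_{-2}=0, p_{-1}=1, q_{-2}=1, q_{-1}=0), until the denominator exceeds 47:
  i=0: a_0=3, p_0 = 3*1 + 0 = 3, q_0 = 3*0 + 1 = 1.
  i=1: a_1=4, p_1 = 4*3 + 1 = 13, q_1 = 4*1 + 0 = 4.
  i=2: a_2=1, p_2 = 1*13 + 3 = 16, q_2 = 1*4 + 1 = 5.
  i=3: a_3=1, p_3 = 1*16 + 13 = 29, q_3 = 1*5 + 4 = 9.
  i=4: a_4=2, p_4 = 2*29 + 16 = 74, q_4 = 2*9 + 5 = 23.
  i=5: a_5=5, p_5 = 5*74 + 29 = 399, q_5 = 5*23 + 9 = 124.
q_5 = 124 > 47, so the last convergent with denominator <= 47 is p_4/q_4 = 74/23.
The closest fraction with denominator <= 47 is either p_4/q_4 or the intermediate fraction (k*p_4 + p_3)/(k*q_4 + q_3) with the largest k >= 1 whose denominator stays <= 47; these approach x as k grows, and every other convergent or intermediate fraction in range is farther away.
Largest k: floor((47 - q_3)/q_4) = floor((47 - 9)/23) = 1.
That gives (1*74 + 29)/(1*23 + 9) = 103/32.
Compare the errors: |x - 74/23| = |399*23 - 74*124|/(124*23) = 1/2852, and |x - 103/32| = |399*32 - 103*124|/(124*32) = 4/3968.
Cross-multiplying, 1*3968 = 3968 < 11408 = 4*2852, so 1/2852 is smaller: the convergent 74/23 is closer to x than 103/32.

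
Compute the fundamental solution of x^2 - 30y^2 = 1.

(x, y) = (11, 2)

First expand sqrt(30) as a continued fraction. With x_i = (sqrt(30) + m_i)/d_i and (m_0, d_0) = (0, 1): a_0 = floor(sqrt(30)) = 5, since 5^2 = 25 <= 30 < 36 = 6^2.
Iterate m_{i+1} = d_i*a_i - m_i, d_{i+1} = (30 - m_{i+1}^2)/d_i, a_{i+1} = floor((a_0 + m_{i+1})/d_{i+1}):
  m_1 = 1*5 - 0 = 5, d_1 = (30 - 5^2)/1 = 5/1 = 5, a_1 = floor((5 + 5)/5) = 2.
  m_2 = 5*2 - 5 = 5, d_2 = (30 - 5^2)/5 = 5/5 = 1, a_2 = floor((5 + 5)/1) = 10.
  m_3 = 1*10 - 5 = 5, d_3 = (30 - 5^2)/1 = 5/1 = 5: (m_3, d_3) = (m_1, d_1) = (5, 5), so from here the quotients repeat a_1, a_2; the period length is 2.
So sqrt(30) = [5; (2, 10)] with period length k = 2.
k is even, so the fundamental solution of x^2 - 30y^2 = 1 is (p_{k-1}, q_{k-1}) = (p_1, q_1); compute convergents through index 1.
Convergents (p_i = a_i*p_{i-1} + p_{i-2}, q_i = a_i*q_{i-1} + q_{i-2} with p_{-2}=0, p_{-1}=1, q_{-2}=1, q_{-1}=0):
  i=0: a_0=5, p_0 = 5*1 + 0 = 5, q_0 = 5*0 + 1 = 1.
  i=1: a_1=2, p_1 = 2*5 + 1 = 11, q_1 = 2*1 + 0 = 2.
Check: 11^2 - 30*2^2 = 121 - 120 = 1, so (x, y) = (11, 2) solves the equation, and by the theorem it is the least positive solution.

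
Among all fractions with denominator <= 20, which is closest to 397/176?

Expand x = 397/176 as a continued fraction with the Euclidean algorithm:
  397 = 2*176 + 45, so a_0 = 2.
  176 = 3*45 + 41, so a_1 = 3.
  45 = 1*41 + 4, so a_2 = 1.
  41 = 10*4 + 1, so a_3 = 10.
  4 = 4*1 + 0, so a_4 = 4.
so x = [2; 3, 1, 10, 4].
Convergents (p_i = a_i*p_{i-1} + p_{i-2}, q_i = a_i*q_{i-1} + q_{i-2} with p_{-2}=0, p_{-1}=1, q_{-2}=1, q_{-1}=0), until the denominator exceeds 20:
  i=0: a_0=2, p_0 = 2*1 + 0 = 2, q_0 = 2*0 + 1 = 1.
  i=1: a_1=3, p_1 = 3*2 + 1 = 7, q_1 = 3*1 + 0 = 3.
  i=2: a_2=1, p_2 = 1*7 + 2 = 9, q_2 = 1*3 + 1 = 4.
  i=3: a_3=10, p_3 = 10*9 + 7 = 97, q_3 = 10*4 + 3 = 43.
q_3 = 43 > 20, so the last convergent with denominator <= 20 is p_2/q_2 = 9/4.
The closest fraction with denominator <= 20 is either p_2/q_2 or the intermediate fraction (k*p_2 + p_1)/(k*q_2 + q_1) with the largest k >= 1 whose denominator stays <= 20; these approach x as k grows, and every other convergent or intermediate fraction in range is farther away.
Largest k: floor((20 - q_1)/q_2) = floor((20 - 3)/4) = 4.
That gives (4*9 + 7)/(4*4 + 3) = 43/19.
Compare the errors: |x - 9/4| = |397*4 - 9*176|/(176*4) = 4/704, and |x - 43/19| = |397*19 - 43*176|/(176*19) = 25/3344.
Cross-multiplying, 4*3344 = 13376 < 17600 = 25*704, so 4/704 is smaller: the convergent 9/4 is closer to x than 43/19.

9/4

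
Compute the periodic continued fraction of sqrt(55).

Write x_i = (sqrt(55) + m_i)/d_i with (m_0, d_0) = (0, 1). a_0 = floor(sqrt(55)) = 7, since 7^2 = 49 <= 55 < 64 = 8^2.
Iterate m_{i+1} = d_i*a_i - m_i, d_{i+1} = (55 - m_{i+1}^2)/d_i, a_{i+1} = floor((a_0 + m_{i+1})/d_{i+1}):
  m_1 = 1*7 - 0 = 7, d_1 = (55 - 7^2)/1 = 6/1 = 6, a_1 = floor((7 + 7)/6) = 2.
  m_2 = 6*2 - 7 = 5, d_2 = (55 - 5^2)/6 = 30/6 = 5, a_2 = floor((7 + 5)/5) = 2.
  m_3 = 5*2 - 5 = 5, d_3 = (55 - 5^2)/5 = 30/5 = 6, a_3 = floor((7 + 5)/6) = 2.
  m_4 = 6*2 - 5 = 7, d_4 = (55 - 7^2)/6 = 6/6 = 1, a_4 = floor((7 + 7)/1) = 14.
  m_5 = 1*14 - 7 = 7, d_5 = (55 - 7^2)/1 = 6/1 = 6: (m_5, d_5) = (m_1, d_1) = (7, 6), so from here the quotients repeat a_1, ..., a_4; the period length is 4.
Hence the expansion of sqrt(55) is a_0 = 7 followed by the repeating block 2, 2, 2, 14 (period 4).

[7; (2, 2, 2, 14)]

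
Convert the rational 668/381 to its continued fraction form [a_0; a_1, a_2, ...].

[1; 1, 3, 18, 1, 4]

Run the Euclidean algorithm on 668 and 381; the successive quotients are the partial quotients a_0, a_1, ... (each step inverts the fractional part left over by the previous one):
  668 = 1*381 + 287, so a_0 = 1.
  381 = 1*287 + 94, so a_1 = 1.
  287 = 3*94 + 5, so a_2 = 3.
  94 = 18*5 + 4, so a_3 = 18.
  5 = 1*4 + 1, so a_4 = 1.
  4 = 4*1 + 0, so a_5 = 4.
The remainder reaches 0 after 6 divisions, so the expansion has 6 partial quotients, read off in order.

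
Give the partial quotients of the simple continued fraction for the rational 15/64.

[0; 4, 3, 1, 3]

Run the Euclidean algorithm on 15 and 64; the successive quotients are the partial quotients a_0, a_1, ... (each step inverts the fractional part left over by the previous one):
  15 = 0*64 + 15, so a_0 = 0.
  64 = 4*15 + 4, so a_1 = 4.
  15 = 3*4 + 3, so a_2 = 3.
  4 = 1*3 + 1, so a_3 = 1.
  3 = 3*1 + 0, so a_4 = 3.
The remainder reaches 0 after 5 divisions, so the expansion has 5 partial quotients, read off in order.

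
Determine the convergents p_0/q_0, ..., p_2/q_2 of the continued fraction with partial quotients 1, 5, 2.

1/1, 6/5, 13/11

Using the convergent recurrence p_i = a_i*p_{i-1} + p_{i-2}, q_i = a_i*q_{i-1} + q_{i-2} with p_{-2}=0, p_{-1}=1, q_{-2}=1, q_{-1}=0:
  i=0: a_0=1, p_0 = 1*1 + 0 = 1, q_0 = 1*0 + 1 = 1.
  i=1: a_1=5, p_1 = 5*1 + 1 = 6, q_1 = 5*1 + 0 = 5.
  i=2: a_2=2, p_2 = 2*6 + 1 = 13, q_2 = 2*5 + 1 = 11.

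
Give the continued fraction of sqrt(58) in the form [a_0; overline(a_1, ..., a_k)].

[7; overline(1, 1, 1, 1, 1, 1, 14)]

Write x_i = (sqrt(58) + m_i)/d_i with (m_0, d_0) = (0, 1). a_0 = floor(sqrt(58)) = 7, since 7^2 = 49 <= 58 < 64 = 8^2.
Iterate m_{i+1} = d_i*a_i - m_i, d_{i+1} = (58 - m_{i+1}^2)/d_i, a_{i+1} = floor((a_0 + m_{i+1})/d_{i+1}):
  m_1 = 1*7 - 0 = 7, d_1 = (58 - 7^2)/1 = 9/1 = 9, a_1 = floor((7 + 7)/9) = 1.
  m_2 = 9*1 - 7 = 2, d_2 = (58 - 2^2)/9 = 54/9 = 6, a_2 = floor((7 + 2)/6) = 1.
  m_3 = 6*1 - 2 = 4, d_3 = (58 - 4^2)/6 = 42/6 = 7, a_3 = floor((7 + 4)/7) = 1.
  m_4 = 7*1 - 4 = 3, d_4 = (58 - 3^2)/7 = 49/7 = 7, a_4 = floor((7 + 3)/7) = 1.
  m_5 = 7*1 - 3 = 4, d_5 = (58 - 4^2)/7 = 42/7 = 6, a_5 = floor((7 + 4)/6) = 1.
  m_6 = 6*1 - 4 = 2, d_6 = (58 - 2^2)/6 = 54/6 = 9, a_6 = floor((7 + 2)/9) = 1.
  m_7 = 9*1 - 2 = 7, d_7 = (58 - 7^2)/9 = 9/9 = 1, a_7 = floor((7 + 7)/1) = 14.
  m_8 = 1*14 - 7 = 7, d_8 = (58 - 7^2)/1 = 9/1 = 9: (m_8, d_8) = (m_1, d_1) = (7, 9), so from here the quotients repeat a_1, ..., a_7; the period length is 7.
Hence the expansion of sqrt(58) is a_0 = 7 followed by the repeating block 1, 1, 1, 1, 1, 1, 14 (period 7).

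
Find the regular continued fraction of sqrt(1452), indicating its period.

[38; (9, 1, 1, 18, 1, 1, 9, 76)]

Write x_i = (sqrt(1452) + m_i)/d_i with (m_0, d_0) = (0, 1). a_0 = floor(sqrt(1452)) = 38, since 38^2 = 1444 <= 1452 < 1521 = 39^2.
Iterate m_{i+1} = d_i*a_i - m_i, d_{i+1} = (1452 - m_{i+1}^2)/d_i, a_{i+1} = floor((a_0 + m_{i+1})/d_{i+1}):
  m_1 = 1*38 - 0 = 38, d_1 = (1452 - 38^2)/1 = 8/1 = 8, a_1 = floor((38 + 38)/8) = 9.
  m_2 = 8*9 - 38 = 34, d_2 = (1452 - 34^2)/8 = 296/8 = 37, a_2 = floor((38 + 34)/37) = 1.
  m_3 = 37*1 - 34 = 3, d_3 = (1452 - 3^2)/37 = 1443/37 = 39, a_3 = floor((38 + 3)/39) = 1.
  m_4 = 39*1 - 3 = 36, d_4 = (1452 - 36^2)/39 = 156/39 = 4, a_4 = floor((38 + 36)/4) = 18.
  m_5 = 4*18 - 36 = 36, d_5 = (1452 - 36^2)/4 = 156/4 = 39, a_5 = floor((38 + 36)/39) = 1.
  m_6 = 39*1 - 36 = 3, d_6 = (1452 - 3^2)/39 = 1443/39 = 37, a_6 = floor((38 + 3)/37) = 1.
  m_7 = 37*1 - 3 = 34, d_7 = (1452 - 34^2)/37 = 296/37 = 8, a_7 = floor((38 + 34)/8) = 9.
  m_8 = 8*9 - 34 = 38, d_8 = (1452 - 38^2)/8 = 8/8 = 1, a_8 = floor((38 + 38)/1) = 76.
  m_9 = 1*76 - 38 = 38, d_9 = (1452 - 38^2)/1 = 8/1 = 8: (m_9, d_9) = (m_1, d_1) = (38, 8), so from here the quotients repeat a_1, ..., a_8; the period length is 8.
Hence the expansion of sqrt(1452) is a_0 = 38 followed by the repeating block 9, 1, 1, 18, 1, 1, 9, 76 (period 8).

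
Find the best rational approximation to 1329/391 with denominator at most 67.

17/5

Expand x = 1329/391 as a continued fraction with the Euclidean algorithm:
  1329 = 3*391 + 156, so a_0 = 3.
  391 = 2*156 + 79, so a_1 = 2.
  156 = 1*79 + 77, so a_2 = 1.
  79 = 1*77 + 2, so a_3 = 1.
  77 = 38*2 + 1, so a_4 = 38.
  2 = 2*1 + 0, so a_5 = 2.
so x = [3; 2, 1, 1, 38, 2].
Convergents (p_i = a_i*p_{i-1} + p_{i-2}, q_i = a_i*q_{i-1} + q_{i-2} with p_{-2}=0, p_{-1}=1, q_{-2}=1, q_{-1}=0), until the denominator exceeds 67:
  i=0: a_0=3, p_0 = 3*1 + 0 = 3, q_0 = 3*0 + 1 = 1.
  i=1: a_1=2, p_1 = 2*3 + 1 = 7, q_1 = 2*1 + 0 = 2.
  i=2: a_2=1, p_2 = 1*7 + 3 = 10, q_2 = 1*2 + 1 = 3.
  i=3: a_3=1, p_3 = 1*10 + 7 = 17, q_3 = 1*3 + 2 = 5.
  i=4: a_4=38, p_4 = 38*17 + 10 = 656, q_4 = 38*5 + 3 = 193.
q_4 = 193 > 67, so the last convergent with denominator <= 67 is p_3/q_3 = 17/5.
The closest fraction with denominator <= 67 is either p_3/q_3 or the intermediate fraction (k*p_3 + p_2)/(k*q_3 + q_2) with the largest k >= 1 whose denominator stays <= 67; these approach x as k grows, and every other convergent or intermediate fraction in range is farther away.
Largest k: floor((67 - q_2)/q_3) = floor((67 - 3)/5) = 12.
That gives (12*17 + 10)/(12*5 + 3) = 214/63.
Compare the errors: |x - 17/5| = |1329*5 - 17*391|/(391*5) = 2/1955, and |x - 214/63| = |1329*63 - 214*391|/(391*63) = 53/24633.
Cross-multiplying, 2*24633 = 49266 < 103615 = 53*1955, so 2/1955 is smaller: the convergent 17/5 is closer to x than 214/63.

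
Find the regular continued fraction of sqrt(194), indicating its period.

[13; (1, 12, 1, 26)]

Write x_i = (sqrt(194) + m_i)/d_i with (m_0, d_0) = (0, 1). a_0 = floor(sqrt(194)) = 13, since 13^2 = 169 <= 194 < 196 = 14^2.
Iterate m_{i+1} = d_i*a_i - m_i, d_{i+1} = (194 - m_{i+1}^2)/d_i, a_{i+1} = floor((a_0 + m_{i+1})/d_{i+1}):
  m_1 = 1*13 - 0 = 13, d_1 = (194 - 13^2)/1 = 25/1 = 25, a_1 = floor((13 + 13)/25) = 1.
  m_2 = 25*1 - 13 = 12, d_2 = (194 - 12^2)/25 = 50/25 = 2, a_2 = floor((13 + 12)/2) = 12.
  m_3 = 2*12 - 12 = 12, d_3 = (194 - 12^2)/2 = 50/2 = 25, a_3 = floor((13 + 12)/25) = 1.
  m_4 = 25*1 - 12 = 13, d_4 = (194 - 13^2)/25 = 25/25 = 1, a_4 = floor((13 + 13)/1) = 26.
  m_5 = 1*26 - 13 = 13, d_5 = (194 - 13^2)/1 = 25/1 = 25: (m_5, d_5) = (m_1, d_1) = (13, 25), so from here the quotients repeat a_1, ..., a_4; the period length is 4.
Hence the expansion of sqrt(194) is a_0 = 13 followed by the repeating block 1, 12, 1, 26 (period 4).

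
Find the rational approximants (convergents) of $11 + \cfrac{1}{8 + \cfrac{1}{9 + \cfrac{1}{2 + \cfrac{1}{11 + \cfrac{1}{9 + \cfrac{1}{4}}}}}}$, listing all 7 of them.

Using the convergent recurrence p_i = a_i*p_{i-1} + p_{i-2}, q_i = a_i*q_{i-1} + q_{i-2} with p_{-2}=0, p_{-1}=1, q_{-2}=1, q_{-1}=0:
  i=0: a_0=11, p_0 = 11*1 + 0 = 11, q_0 = 11*0 + 1 = 1.
  i=1: a_1=8, p_1 = 8*11 + 1 = 89, q_1 = 8*1 + 0 = 8.
  i=2: a_2=9, p_2 = 9*89 + 11 = 812, q_2 = 9*8 + 1 = 73.
  i=3: a_3=2, p_3 = 2*812 + 89 = 1713, q_3 = 2*73 + 8 = 154.
  i=4: a_4=11, p_4 = 11*1713 + 812 = 19655, q_4 = 11*154 + 73 = 1767.
  i=5: a_5=9, p_5 = 9*19655 + 1713 = 178608, q_5 = 9*1767 + 154 = 16057.
  i=6: a_6=4, p_6 = 4*178608 + 19655 = 734087, q_6 = 4*16057 + 1767 = 65995.

11/1, 89/8, 812/73, 1713/154, 19655/1767, 178608/16057, 734087/65995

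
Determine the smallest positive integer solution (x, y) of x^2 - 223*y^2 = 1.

First expand sqrt(223) as a continued fraction. With x_i = (sqrt(223) + m_i)/d_i and (m_0, d_0) = (0, 1): a_0 = floor(sqrt(223)) = 14, since 14^2 = 196 <= 223 < 225 = 15^2.
Iterate m_{i+1} = d_i*a_i - m_i, d_{i+1} = (223 - m_{i+1}^2)/d_i, a_{i+1} = floor((a_0 + m_{i+1})/d_{i+1}):
  m_1 = 1*14 - 0 = 14, d_1 = (223 - 14^2)/1 = 27/1 = 27, a_1 = floor((14 + 14)/27) = 1.
  m_2 = 27*1 - 14 = 13, d_2 = (223 - 13^2)/27 = 54/27 = 2, a_2 = floor((14 + 13)/2) = 13.
  m_3 = 2*13 - 13 = 13, d_3 = (223 - 13^2)/2 = 54/2 = 27, a_3 = floor((14 + 13)/27) = 1.
  m_4 = 27*1 - 13 = 14, d_4 = (223 - 14^2)/27 = 27/27 = 1, a_4 = floor((14 + 14)/1) = 28.
  m_5 = 1*28 - 14 = 14, d_5 = (223 - 14^2)/1 = 27/1 = 27: (m_5, d_5) = (m_1, d_1) = (14, 27), so from here the quotients repeat a_1, ..., a_4; the period length is 4.
So sqrt(223) = [14; (1, 13, 1, 28)] with period length k = 4.
k is even, so the fundamental solution of x^2 - 223y^2 = 1 is (p_{k-1}, q_{k-1}) = (p_3, q_3); compute convergents through index 3.
Convergents (p_i = a_i*p_{i-1} + p_{i-2}, q_i = a_i*q_{i-1} + q_{i-2} with p_{-2}=0, p_{-1}=1, q_{-2}=1, q_{-1}=0):
  i=0: a_0=14, p_0 = 14*1 + 0 = 14, q_0 = 14*0 + 1 = 1.
  i=1: a_1=1, p_1 = 1*14 + 1 = 15, q_1 = 1*1 + 0 = 1.
  i=2: a_2=13, p_2 = 13*15 + 14 = 209, q_2 = 13*1 + 1 = 14.
  i=3: a_3=1, p_3 = 1*209 + 15 = 224, q_3 = 1*14 + 1 = 15.
Check: 224^2 - 223*15^2 = 50176 - 50175 = 1, so (x, y) = (224, 15) solves the equation, and by the theorem it is the least positive solution.

(x, y) = (224, 15)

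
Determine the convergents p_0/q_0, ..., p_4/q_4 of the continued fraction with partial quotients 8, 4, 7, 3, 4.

Using the convergent recurrence p_i = a_i*p_{i-1} + p_{i-2}, q_i = a_i*q_{i-1} + q_{i-2} with p_{-2}=0, p_{-1}=1, q_{-2}=1, q_{-1}=0:
  i=0: a_0=8, p_0 = 8*1 + 0 = 8, q_0 = 8*0 + 1 = 1.
  i=1: a_1=4, p_1 = 4*8 + 1 = 33, q_1 = 4*1 + 0 = 4.
  i=2: a_2=7, p_2 = 7*33 + 8 = 239, q_2 = 7*4 + 1 = 29.
  i=3: a_3=3, p_3 = 3*239 + 33 = 750, q_3 = 3*29 + 4 = 91.
  i=4: a_4=4, p_4 = 4*750 + 239 = 3239, q_4 = 4*91 + 29 = 393.

8/1, 33/4, 239/29, 750/91, 3239/393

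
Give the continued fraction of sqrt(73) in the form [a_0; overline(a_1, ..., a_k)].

[8; overline(1, 1, 5, 5, 1, 1, 16)]

Write x_i = (sqrt(73) + m_i)/d_i with (m_0, d_0) = (0, 1). a_0 = floor(sqrt(73)) = 8, since 8^2 = 64 <= 73 < 81 = 9^2.
Iterate m_{i+1} = d_i*a_i - m_i, d_{i+1} = (73 - m_{i+1}^2)/d_i, a_{i+1} = floor((a_0 + m_{i+1})/d_{i+1}):
  m_1 = 1*8 - 0 = 8, d_1 = (73 - 8^2)/1 = 9/1 = 9, a_1 = floor((8 + 8)/9) = 1.
  m_2 = 9*1 - 8 = 1, d_2 = (73 - 1^2)/9 = 72/9 = 8, a_2 = floor((8 + 1)/8) = 1.
  m_3 = 8*1 - 1 = 7, d_3 = (73 - 7^2)/8 = 24/8 = 3, a_3 = floor((8 + 7)/3) = 5.
  m_4 = 3*5 - 7 = 8, d_4 = (73 - 8^2)/3 = 9/3 = 3, a_4 = floor((8 + 8)/3) = 5.
  m_5 = 3*5 - 8 = 7, d_5 = (73 - 7^2)/3 = 24/3 = 8, a_5 = floor((8 + 7)/8) = 1.
  m_6 = 8*1 - 7 = 1, d_6 = (73 - 1^2)/8 = 72/8 = 9, a_6 = floor((8 + 1)/9) = 1.
  m_7 = 9*1 - 1 = 8, d_7 = (73 - 8^2)/9 = 9/9 = 1, a_7 = floor((8 + 8)/1) = 16.
  m_8 = 1*16 - 8 = 8, d_8 = (73 - 8^2)/1 = 9/1 = 9: (m_8, d_8) = (m_1, d_1) = (8, 9), so from here the quotients repeat a_1, ..., a_7; the period length is 7.
Hence the expansion of sqrt(73) is a_0 = 8 followed by the repeating block 1, 1, 5, 5, 1, 1, 16 (period 7).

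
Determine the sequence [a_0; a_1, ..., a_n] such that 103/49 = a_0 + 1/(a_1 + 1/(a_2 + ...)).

Run the Euclidean algorithm on 103 and 49; the successive quotients are the partial quotients a_0, a_1, ... (each step inverts the fractional part left over by the previous one):
  103 = 2*49 + 5, so a_0 = 2.
  49 = 9*5 + 4, so a_1 = 9.
  5 = 1*4 + 1, so a_2 = 1.
  4 = 4*1 + 0, so a_3 = 4.
The remainder reaches 0 after 4 divisions, so the expansion has 4 partial quotients, read off in order.

[2; 9, 1, 4]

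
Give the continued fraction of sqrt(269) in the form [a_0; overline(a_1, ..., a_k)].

[16; overline(2, 2, 32)]

Write x_i = (sqrt(269) + m_i)/d_i with (m_0, d_0) = (0, 1). a_0 = floor(sqrt(269)) = 16, since 16^2 = 256 <= 269 < 289 = 17^2.
Iterate m_{i+1} = d_i*a_i - m_i, d_{i+1} = (269 - m_{i+1}^2)/d_i, a_{i+1} = floor((a_0 + m_{i+1})/d_{i+1}):
  m_1 = 1*16 - 0 = 16, d_1 = (269 - 16^2)/1 = 13/1 = 13, a_1 = floor((16 + 16)/13) = 2.
  m_2 = 13*2 - 16 = 10, d_2 = (269 - 10^2)/13 = 169/13 = 13, a_2 = floor((16 + 10)/13) = 2.
  m_3 = 13*2 - 10 = 16, d_3 = (269 - 16^2)/13 = 13/13 = 1, a_3 = floor((16 + 16)/1) = 32.
  m_4 = 1*32 - 16 = 16, d_4 = (269 - 16^2)/1 = 13/1 = 13: (m_4, d_4) = (m_1, d_1) = (16, 13), so from here the quotients repeat a_1, ..., a_3; the period length is 3.
Hence the expansion of sqrt(269) is a_0 = 16 followed by the repeating block 2, 2, 32 (period 3).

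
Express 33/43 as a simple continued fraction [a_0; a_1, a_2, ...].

[0; 1, 3, 3, 3]

Run the Euclidean algorithm on 33 and 43; the successive quotients are the partial quotients a_0, a_1, ... (each step inverts the fractional part left over by the previous one):
  33 = 0*43 + 33, so a_0 = 0.
  43 = 1*33 + 10, so a_1 = 1.
  33 = 3*10 + 3, so a_2 = 3.
  10 = 3*3 + 1, so a_3 = 3.
  3 = 3*1 + 0, so a_4 = 3.
The remainder reaches 0 after 5 divisions, so the expansion has 5 partial quotients, read off in order.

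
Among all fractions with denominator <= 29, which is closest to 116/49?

45/19

Expand x = 116/49 as a continued fraction with the Euclidean algorithm:
  116 = 2*49 + 18, so a_0 = 2.
  49 = 2*18 + 13, so a_1 = 2.
  18 = 1*13 + 5, so a_2 = 1.
  13 = 2*5 + 3, so a_3 = 2.
  5 = 1*3 + 2, so a_4 = 1.
  3 = 1*2 + 1, so a_5 = 1.
  2 = 2*1 + 0, so a_6 = 2.
so x = [2; 2, 1, 2, 1, 1, 2].
Convergents (p_i = a_i*p_{i-1} + p_{i-2}, q_i = a_i*q_{i-1} + q_{i-2} with p_{-2}=0, p_{-1}=1, q_{-2}=1, q_{-1}=0), until the denominator exceeds 29:
  i=0: a_0=2, p_0 = 2*1 + 0 = 2, q_0 = 2*0 + 1 = 1.
  i=1: a_1=2, p_1 = 2*2 + 1 = 5, q_1 = 2*1 + 0 = 2.
  i=2: a_2=1, p_2 = 1*5 + 2 = 7, q_2 = 1*2 + 1 = 3.
  i=3: a_3=2, p_3 = 2*7 + 5 = 19, q_3 = 2*3 + 2 = 8.
  i=4: a_4=1, p_4 = 1*19 + 7 = 26, q_4 = 1*8 + 3 = 11.
  i=5: a_5=1, p_5 = 1*26 + 19 = 45, q_5 = 1*11 + 8 = 19.
  i=6: a_6=2, p_6 = 2*45 + 26 = 116, q_6 = 2*19 + 11 = 49.
q_6 = 49 > 29, so the last convergent with denominator <= 29 is p_5/q_5 = 45/19.
The closest fraction with denominator <= 29 is either p_5/q_5 or the intermediate fraction (k*p_5 + p_4)/(k*q_5 + q_4) with the largest k >= 1 whose denominator stays <= 29; these approach x as k grows, and every other convergent or intermediate fraction in range is farther away.
Largest k: floor((29 - q_4)/q_5) = floor((29 - 11)/19) = 0.
Since k = 0, no intermediate fraction beyond p_5/q_5 has denominator <= 29, so the convergent 45/19 is the closest (its error is |116*19 - 45*49|/(49*19) = 1/931).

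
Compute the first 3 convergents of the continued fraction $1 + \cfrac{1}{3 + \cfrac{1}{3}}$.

1/1, 4/3, 13/10

Using the convergent recurrence p_i = a_i*p_{i-1} + p_{i-2}, q_i = a_i*q_{i-1} + q_{i-2} with p_{-2}=0, p_{-1}=1, q_{-2}=1, q_{-1}=0:
  i=0: a_0=1, p_0 = 1*1 + 0 = 1, q_0 = 1*0 + 1 = 1.
  i=1: a_1=3, p_1 = 3*1 + 1 = 4, q_1 = 3*1 + 0 = 3.
  i=2: a_2=3, p_2 = 3*4 + 1 = 13, q_2 = 3*3 + 1 = 10.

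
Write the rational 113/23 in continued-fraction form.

[4; 1, 10, 2]

Run the Euclidean algorithm on 113 and 23; the successive quotients are the partial quotients a_0, a_1, ... (each step inverts the fractional part left over by the previous one):
  113 = 4*23 + 21, so a_0 = 4.
  23 = 1*21 + 2, so a_1 = 1.
  21 = 10*2 + 1, so a_2 = 10.
  2 = 2*1 + 0, so a_3 = 2.
The remainder reaches 0 after 4 divisions, so the expansion has 4 partial quotients, read off in order.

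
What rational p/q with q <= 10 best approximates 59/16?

37/10

Expand x = 59/16 as a continued fraction with the Euclidean algorithm:
  59 = 3*16 + 11, so a_0 = 3.
  16 = 1*11 + 5, so a_1 = 1.
  11 = 2*5 + 1, so a_2 = 2.
  5 = 5*1 + 0, so a_3 = 5.
so x = [3; 1, 2, 5].
Convergents (p_i = a_i*p_{i-1} + p_{i-2}, q_i = a_i*q_{i-1} + q_{i-2} with p_{-2}=0, p_{-1}=1, q_{-2}=1, q_{-1}=0), until the denominator exceeds 10:
  i=0: a_0=3, p_0 = 3*1 + 0 = 3, q_0 = 3*0 + 1 = 1.
  i=1: a_1=1, p_1 = 1*3 + 1 = 4, q_1 = 1*1 + 0 = 1.
  i=2: a_2=2, p_2 = 2*4 + 3 = 11, q_2 = 2*1 + 1 = 3.
  i=3: a_3=5, p_3 = 5*11 + 4 = 59, q_3 = 5*3 + 1 = 16.
q_3 = 16 > 10, so the last convergent with denominator <= 10 is p_2/q_2 = 11/3.
The closest fraction with denominator <= 10 is either p_2/q_2 or the intermediate fraction (k*p_2 + p_1)/(k*q_2 + q_1) with the largest k >= 1 whose denominator stays <= 10; these approach x as k grows, and every other convergent or intermediate fraction in range is farther away.
Largest k: floor((10 - q_1)/q_2) = floor((10 - 1)/3) = 3.
That gives (3*11 + 4)/(3*3 + 1) = 37/10.
Compare the errors: |x - 11/3| = |59*3 - 11*16|/(16*3) = 1/48, and |x - 37/10| = |59*10 - 37*16|/(16*10) = 2/160.
Cross-multiplying, 2*48 = 96 < 160 = 1*160, so 2/160 is smaller: the intermediate fraction 37/10 is closer to x than 11/3.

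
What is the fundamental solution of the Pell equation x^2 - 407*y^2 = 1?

First expand sqrt(407) as a continued fraction. With x_i = (sqrt(407) + m_i)/d_i and (m_0, d_0) = (0, 1): a_0 = floor(sqrt(407)) = 20, since 20^2 = 400 <= 407 < 441 = 21^2.
Iterate m_{i+1} = d_i*a_i - m_i, d_{i+1} = (407 - m_{i+1}^2)/d_i, a_{i+1} = floor((a_0 + m_{i+1})/d_{i+1}):
  m_1 = 1*20 - 0 = 20, d_1 = (407 - 20^2)/1 = 7/1 = 7, a_1 = floor((20 + 20)/7) = 5.
  m_2 = 7*5 - 20 = 15, d_2 = (407 - 15^2)/7 = 182/7 = 26, a_2 = floor((20 + 15)/26) = 1.
  m_3 = 26*1 - 15 = 11, d_3 = (407 - 11^2)/26 = 286/26 = 11, a_3 = floor((20 + 11)/11) = 2.
  m_4 = 11*2 - 11 = 11, d_4 = (407 - 11^2)/11 = 286/11 = 26, a_4 = floor((20 + 11)/26) = 1.
  m_5 = 26*1 - 11 = 15, d_5 = (407 - 15^2)/26 = 182/26 = 7, a_5 = floor((20 + 15)/7) = 5.
  m_6 = 7*5 - 15 = 20, d_6 = (407 - 20^2)/7 = 7/7 = 1, a_6 = floor((20 + 20)/1) = 40.
  m_7 = 1*40 - 20 = 20, d_7 = (407 - 20^2)/1 = 7/1 = 7: (m_7, d_7) = (m_1, d_1) = (20, 7), so from here the quotients repeat a_1, ..., a_6; the period length is 6.
So sqrt(407) = [20; (5, 1, 2, 1, 5, 40)] with period length k = 6.
k is even, so the fundamental solution of x^2 - 407y^2 = 1 is (p_{k-1}, q_{k-1}) = (p_5, q_5); compute convergents through index 5.
Convergents (p_i = a_i*p_{i-1} + p_{i-2}, q_i = a_i*q_{i-1} + q_{i-2} with p_{-2}=0, p_{-1}=1, q_{-2}=1, q_{-1}=0):
  i=0: a_0=20, p_0 = 20*1 + 0 = 20, q_0 = 20*0 + 1 = 1.
  i=1: a_1=5, p_1 = 5*20 + 1 = 101, q_1 = 5*1 + 0 = 5.
  i=2: a_2=1, p_2 = 1*101 + 20 = 121, q_2 = 1*5 + 1 = 6.
  i=3: a_3=2, p_3 = 2*121 + 101 = 343, q_3 = 2*6 + 5 = 17.
  i=4: a_4=1, p_4 = 1*343 + 121 = 464, q_4 = 1*17 + 6 = 23.
  i=5: a_5=5, p_5 = 5*464 + 343 = 2663, q_5 = 5*23 + 17 = 132.
Check: 2663^2 - 407*132^2 = 7091569 - 7091568 = 1, so (x, y) = (2663, 132) solves the equation, and by the theorem it is the least positive solution.

(x, y) = (2663, 132)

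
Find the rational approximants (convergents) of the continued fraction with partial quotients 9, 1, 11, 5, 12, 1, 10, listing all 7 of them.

Using the convergent recurrence p_i = a_i*p_{i-1} + p_{i-2}, q_i = a_i*q_{i-1} + q_{i-2} with p_{-2}=0, p_{-1}=1, q_{-2}=1, q_{-1}=0:
  i=0: a_0=9, p_0 = 9*1 + 0 = 9, q_0 = 9*0 + 1 = 1.
  i=1: a_1=1, p_1 = 1*9 + 1 = 10, q_1 = 1*1 + 0 = 1.
  i=2: a_2=11, p_2 = 11*10 + 9 = 119, q_2 = 11*1 + 1 = 12.
  i=3: a_3=5, p_3 = 5*119 + 10 = 605, q_3 = 5*12 + 1 = 61.
  i=4: a_4=12, p_4 = 12*605 + 119 = 7379, q_4 = 12*61 + 12 = 744.
  i=5: a_5=1, p_5 = 1*7379 + 605 = 7984, q_5 = 1*744 + 61 = 805.
  i=6: a_6=10, p_6 = 10*7984 + 7379 = 87219, q_6 = 10*805 + 744 = 8794.

9/1, 10/1, 119/12, 605/61, 7379/744, 7984/805, 87219/8794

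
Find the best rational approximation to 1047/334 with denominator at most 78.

163/52

Expand x = 1047/334 as a continued fraction with the Euclidean algorithm:
  1047 = 3*334 + 45, so a_0 = 3.
  334 = 7*45 + 19, so a_1 = 7.
  45 = 2*19 + 7, so a_2 = 2.
  19 = 2*7 + 5, so a_3 = 2.
  7 = 1*5 + 2, so a_4 = 1.
  5 = 2*2 + 1, so a_5 = 2.
  2 = 2*1 + 0, so a_6 = 2.
so x = [3; 7, 2, 2, 1, 2, 2].
Convergents (p_i = a_i*p_{i-1} + p_{i-2}, q_i = a_i*q_{i-1} + q_{i-2} with p_{-2}=0, p_{-1}=1, q_{-2}=1, q_{-1}=0), until the denominator exceeds 78:
  i=0: a_0=3, p_0 = 3*1 + 0 = 3, q_0 = 3*0 + 1 = 1.
  i=1: a_1=7, p_1 = 7*3 + 1 = 22, q_1 = 7*1 + 0 = 7.
  i=2: a_2=2, p_2 = 2*22 + 3 = 47, q_2 = 2*7 + 1 = 15.
  i=3: a_3=2, p_3 = 2*47 + 22 = 116, q_3 = 2*15 + 7 = 37.
  i=4: a_4=1, p_4 = 1*116 + 47 = 163, q_4 = 1*37 + 15 = 52.
  i=5: a_5=2, p_5 = 2*163 + 116 = 442, q_5 = 2*52 + 37 = 141.
q_5 = 141 > 78, so the last convergent with denominator <= 78 is p_4/q_4 = 163/52.
The closest fraction with denominator <= 78 is either p_4/q_4 or the intermediate fraction (k*p_4 + p_3)/(k*q_4 + q_3) with the largest k >= 1 whose denominator stays <= 78; these approach x as k grows, and every other convergent or intermediate fraction in range is farther away.
Largest k: floor((78 - q_3)/q_4) = floor((78 - 37)/52) = 0.
Since k = 0, no intermediate fraction beyond p_4/q_4 has denominator <= 78, so the convergent 163/52 is the closest (its error is |1047*52 - 163*334|/(334*52) = 2/17368).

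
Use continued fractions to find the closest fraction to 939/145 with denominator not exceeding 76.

136/21

Expand x = 939/145 as a continued fraction with the Euclidean algorithm:
  939 = 6*145 + 69, so a_0 = 6.
  145 = 2*69 + 7, so a_1 = 2.
  69 = 9*7 + 6, so a_2 = 9.
  7 = 1*6 + 1, so a_3 = 1.
  6 = 6*1 + 0, so a_4 = 6.
so x = [6; 2, 9, 1, 6].
Convergents (p_i = a_i*p_{i-1} + p_{i-2}, q_i = a_i*q_{i-1} + q_{i-2} with p_{-2}=0, p_{-1}=1, q_{-2}=1, q_{-1}=0), until the denominator exceeds 76:
  i=0: a_0=6, p_0 = 6*1 + 0 = 6, q_0 = 6*0 + 1 = 1.
  i=1: a_1=2, p_1 = 2*6 + 1 = 13, q_1 = 2*1 + 0 = 2.
  i=2: a_2=9, p_2 = 9*13 + 6 = 123, q_2 = 9*2 + 1 = 19.
  i=3: a_3=1, p_3 = 1*123 + 13 = 136, q_3 = 1*19 + 2 = 21.
  i=4: a_4=6, p_4 = 6*136 + 123 = 939, q_4 = 6*21 + 19 = 145.
q_4 = 145 > 76, so the last convergent with denominator <= 76 is p_3/q_3 = 136/21.
The closest fraction with denominator <= 76 is either p_3/q_3 or the intermediate fraction (k*p_3 + p_2)/(k*q_3 + q_2) with the largest k >= 1 whose denominator stays <= 76; these approach x as k grows, and every other convergent or intermediate fraction in range is farther away.
Largest k: floor((76 - q_2)/q_3) = floor((76 - 19)/21) = 2.
That gives (2*136 + 123)/(2*21 + 19) = 395/61.
Compare the errors: |x - 136/21| = |939*21 - 136*145|/(145*21) = 1/3045, and |x - 395/61| = |939*61 - 395*145|/(145*61) = 4/8845.
Cross-multiplying, 1*8845 = 8845 < 12180 = 4*3045, so 1/3045 is smaller: the convergent 136/21 is closer to x than 395/61.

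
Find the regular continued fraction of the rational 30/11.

Run the Euclidean algorithm on 30 and 11; the successive quotients are the partial quotients a_0, a_1, ... (each step inverts the fractional part left over by the previous one):
  30 = 2*11 + 8, so a_0 = 2.
  11 = 1*8 + 3, so a_1 = 1.
  8 = 2*3 + 2, so a_2 = 2.
  3 = 1*2 + 1, so a_3 = 1.
  2 = 2*1 + 0, so a_4 = 2.
The remainder reaches 0 after 5 divisions, so the expansion has 5 partial quotients, read off in order.

[2; 1, 2, 1, 2]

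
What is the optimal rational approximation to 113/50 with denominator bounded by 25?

Expand x = 113/50 as a continued fraction with the Euclidean algorithm:
  113 = 2*50 + 13, so a_0 = 2.
  50 = 3*13 + 11, so a_1 = 3.
  13 = 1*11 + 2, so a_2 = 1.
  11 = 5*2 + 1, so a_3 = 5.
  2 = 2*1 + 0, so a_4 = 2.
so x = [2; 3, 1, 5, 2].
Convergents (p_i = a_i*p_{i-1} + p_{i-2}, q_i = a_i*q_{i-1} + q_{i-2} with p_{-2}=0, p_{-1}=1, q_{-2}=1, q_{-1}=0), until the denominator exceeds 25:
  i=0: a_0=2, p_0 = 2*1 + 0 = 2, q_0 = 2*0 + 1 = 1.
  i=1: a_1=3, p_1 = 3*2 + 1 = 7, q_1 = 3*1 + 0 = 3.
  i=2: a_2=1, p_2 = 1*7 + 2 = 9, q_2 = 1*3 + 1 = 4.
  i=3: a_3=5, p_3 = 5*9 + 7 = 52, q_3 = 5*4 + 3 = 23.
  i=4: a_4=2, p_4 = 2*52 + 9 = 113, q_4 = 2*23 + 4 = 50.
q_4 = 50 > 25, so the last convergent with denominator <= 25 is p_3/q_3 = 52/23.
The closest fraction with denominator <= 25 is either p_3/q_3 or the intermediate fraction (k*p_3 + p_2)/(k*q_3 + q_2) with the largest k >= 1 whose denominator stays <= 25; these approach x as k grows, and every other convergent or intermediate fraction in range is farther away.
Largest k: floor((25 - q_2)/q_3) = floor((25 - 4)/23) = 0.
Since k = 0, no intermediate fraction beyond p_3/q_3 has denominator <= 25, so the convergent 52/23 is the closest (its error is |113*23 - 52*50|/(50*23) = 1/1150).

52/23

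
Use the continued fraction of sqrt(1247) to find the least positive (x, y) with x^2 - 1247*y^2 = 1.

First expand sqrt(1247) as a continued fraction. With x_i = (sqrt(1247) + m_i)/d_i and (m_0, d_0) = (0, 1): a_0 = floor(sqrt(1247)) = 35, since 35^2 = 1225 <= 1247 < 1296 = 36^2.
Iterate m_{i+1} = d_i*a_i - m_i, d_{i+1} = (1247 - m_{i+1}^2)/d_i, a_{i+1} = floor((a_0 + m_{i+1})/d_{i+1}):
  m_1 = 1*35 - 0 = 35, d_1 = (1247 - 35^2)/1 = 22/1 = 22, a_1 = floor((35 + 35)/22) = 3.
  m_2 = 22*3 - 35 = 31, d_2 = (1247 - 31^2)/22 = 286/22 = 13, a_2 = floor((35 + 31)/13) = 5.
  m_3 = 13*5 - 31 = 34, d_3 = (1247 - 34^2)/13 = 91/13 = 7, a_3 = floor((35 + 34)/7) = 9.
  m_4 = 7*9 - 34 = 29, d_4 = (1247 - 29^2)/7 = 406/7 = 58, a_4 = floor((35 + 29)/58) = 1.
  m_5 = 58*1 - 29 = 29, d_5 = (1247 - 29^2)/58 = 406/58 = 7, a_5 = floor((35 + 29)/7) = 9.
  m_6 = 7*9 - 29 = 34, d_6 = (1247 - 34^2)/7 = 91/7 = 13, a_6 = floor((35 + 34)/13) = 5.
  m_7 = 13*5 - 34 = 31, d_7 = (1247 - 31^2)/13 = 286/13 = 22, a_7 = floor((35 + 31)/22) = 3.
  m_8 = 22*3 - 31 = 35, d_8 = (1247 - 35^2)/22 = 22/22 = 1, a_8 = floor((35 + 35)/1) = 70.
  m_9 = 1*70 - 35 = 35, d_9 = (1247 - 35^2)/1 = 22/1 = 22: (m_9, d_9) = (m_1, d_1) = (35, 22), so from here the quotients repeat a_1, ..., a_8; the period length is 8.
So sqrt(1247) = [35; (3, 5, 9, 1, 9, 5, 3, 70)] with period length k = 8.
k is even, so the fundamental solution of x^2 - 1247y^2 = 1 is (p_{k-1}, q_{k-1}) = (p_7, q_7); compute convergents through index 7.
Convergents (p_i = a_i*p_{i-1} + p_{i-2}, q_i = a_i*q_{i-1} + q_{i-2} with p_{-2}=0, p_{-1}=1, q_{-2}=1, q_{-1}=0):
  i=0: a_0=35, p_0 = 35*1 + 0 = 35, q_0 = 35*0 + 1 = 1.
  i=1: a_1=3, p_1 = 3*35 + 1 = 106, q_1 = 3*1 + 0 = 3.
  i=2: a_2=5, p_2 = 5*106 + 35 = 565, q_2 = 5*3 + 1 = 16.
  i=3: a_3=9, p_3 = 9*565 + 106 = 5191, q_3 = 9*16 + 3 = 147.
  i=4: a_4=1, p_4 = 1*5191 + 565 = 5756, q_4 = 1*147 + 16 = 163.
  i=5: a_5=9, p_5 = 9*5756 + 5191 = 56995, q_5 = 9*163 + 147 = 1614.
  i=6: a_6=5, p_6 = 5*56995 + 5756 = 290731, q_6 = 5*1614 + 163 = 8233.
  i=7: a_7=3, p_7 = 3*290731 + 56995 = 929188, q_7 = 3*8233 + 1614 = 26313.
Check: 929188^2 - 1247*26313^2 = 863390339344 - 863390339343 = 1, so (x, y) = (929188, 26313) solves the equation, and by the theorem it is the least positive solution.

(x, y) = (929188, 26313)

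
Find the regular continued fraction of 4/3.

[1; 3]

Run the Euclidean algorithm on 4 and 3; the successive quotients are the partial quotients a_0, a_1, ... (each step inverts the fractional part left over by the previous one):
  4 = 1*3 + 1, so a_0 = 1.
  3 = 3*1 + 0, so a_1 = 3.
The remainder reaches 0 after 2 divisions, so the expansion has 2 partial quotients, read off in order.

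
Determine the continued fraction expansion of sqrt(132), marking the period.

Write x_i = (sqrt(132) + m_i)/d_i with (m_0, d_0) = (0, 1). a_0 = floor(sqrt(132)) = 11, since 11^2 = 121 <= 132 < 144 = 12^2.
Iterate m_{i+1} = d_i*a_i - m_i, d_{i+1} = (132 - m_{i+1}^2)/d_i, a_{i+1} = floor((a_0 + m_{i+1})/d_{i+1}):
  m_1 = 1*11 - 0 = 11, d_1 = (132 - 11^2)/1 = 11/1 = 11, a_1 = floor((11 + 11)/11) = 2.
  m_2 = 11*2 - 11 = 11, d_2 = (132 - 11^2)/11 = 11/11 = 1, a_2 = floor((11 + 11)/1) = 22.
  m_3 = 1*22 - 11 = 11, d_3 = (132 - 11^2)/1 = 11/1 = 11: (m_3, d_3) = (m_1, d_1) = (11, 11), so from here the quotients repeat a_1, a_2; the period length is 2.
Hence the expansion of sqrt(132) is a_0 = 11 followed by the repeating block 2, 22 (period 2).

[11; (2, 22)]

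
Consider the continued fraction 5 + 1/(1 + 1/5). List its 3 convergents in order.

Using the convergent recurrence p_i = a_i*p_{i-1} + p_{i-2}, q_i = a_i*q_{i-1} + q_{i-2} with p_{-2}=0, p_{-1}=1, q_{-2}=1, q_{-1}=0:
  i=0: a_0=5, p_0 = 5*1 + 0 = 5, q_0 = 5*0 + 1 = 1.
  i=1: a_1=1, p_1 = 1*5 + 1 = 6, q_1 = 1*1 + 0 = 1.
  i=2: a_2=5, p_2 = 5*6 + 5 = 35, q_2 = 5*1 + 1 = 6.

5/1, 6/1, 35/6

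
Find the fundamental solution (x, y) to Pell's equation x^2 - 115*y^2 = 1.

(x, y) = (1126, 105)

First expand sqrt(115) as a continued fraction. With x_i = (sqrt(115) + m_i)/d_i and (m_0, d_0) = (0, 1): a_0 = floor(sqrt(115)) = 10, since 10^2 = 100 <= 115 < 121 = 11^2.
Iterate m_{i+1} = d_i*a_i - m_i, d_{i+1} = (115 - m_{i+1}^2)/d_i, a_{i+1} = floor((a_0 + m_{i+1})/d_{i+1}):
  m_1 = 1*10 - 0 = 10, d_1 = (115 - 10^2)/1 = 15/1 = 15, a_1 = floor((10 + 10)/15) = 1.
  m_2 = 15*1 - 10 = 5, d_2 = (115 - 5^2)/15 = 90/15 = 6, a_2 = floor((10 + 5)/6) = 2.
  m_3 = 6*2 - 5 = 7, d_3 = (115 - 7^2)/6 = 66/6 = 11, a_3 = floor((10 + 7)/11) = 1.
  m_4 = 11*1 - 7 = 4, d_4 = (115 - 4^2)/11 = 99/11 = 9, a_4 = floor((10 + 4)/9) = 1.
  m_5 = 9*1 - 4 = 5, d_5 = (115 - 5^2)/9 = 90/9 = 10, a_5 = floor((10 + 5)/10) = 1.
  m_6 = 10*1 - 5 = 5, d_6 = (115 - 5^2)/10 = 90/10 = 9, a_6 = floor((10 + 5)/9) = 1.
  m_7 = 9*1 - 5 = 4, d_7 = (115 - 4^2)/9 = 99/9 = 11, a_7 = floor((10 + 4)/11) = 1.
  m_8 = 11*1 - 4 = 7, d_8 = (115 - 7^2)/11 = 66/11 = 6, a_8 = floor((10 + 7)/6) = 2.
  m_9 = 6*2 - 7 = 5, d_9 = (115 - 5^2)/6 = 90/6 = 15, a_9 = floor((10 + 5)/15) = 1.
  m_10 = 15*1 - 5 = 10, d_10 = (115 - 10^2)/15 = 15/15 = 1, a_10 = floor((10 + 10)/1) = 20.
  m_11 = 1*20 - 10 = 10, d_11 = (115 - 10^2)/1 = 15/1 = 15: (m_11, d_11) = (m_1, d_1) = (10, 15), so from here the quotients repeat a_1, ..., a_10; the period length is 10.
So sqrt(115) = [10; (1, 2, 1, 1, 1, 1, 1, 2, 1, 20)] with period length k = 10.
k is even, so the fundamental solution of x^2 - 115y^2 = 1 is (p_{k-1}, q_{k-1}) = (p_9, q_9); compute convergents through index 9.
Convergents (p_i = a_i*p_{i-1} + p_{i-2}, q_i = a_i*q_{i-1} + q_{i-2} with p_{-2}=0, p_{-1}=1, q_{-2}=1, q_{-1}=0):
  i=0: a_0=10, p_0 = 10*1 + 0 = 10, q_0 = 10*0 + 1 = 1.
  i=1: a_1=1, p_1 = 1*10 + 1 = 11, q_1 = 1*1 + 0 = 1.
  i=2: a_2=2, p_2 = 2*11 + 10 = 32, q_2 = 2*1 + 1 = 3.
  i=3: a_3=1, p_3 = 1*32 + 11 = 43, q_3 = 1*3 + 1 = 4.
  i=4: a_4=1, p_4 = 1*43 + 32 = 75, q_4 = 1*4 + 3 = 7.
  i=5: a_5=1, p_5 = 1*75 + 43 = 118, q_5 = 1*7 + 4 = 11.
  i=6: a_6=1, p_6 = 1*118 + 75 = 193, q_6 = 1*11 + 7 = 18.
  i=7: a_7=1, p_7 = 1*193 + 118 = 311, q_7 = 1*18 + 11 = 29.
  i=8: a_8=2, p_8 = 2*311 + 193 = 815, q_8 = 2*29 + 18 = 76.
  i=9: a_9=1, p_9 = 1*815 + 311 = 1126, q_9 = 1*76 + 29 = 105.
Check: 1126^2 - 115*105^2 = 1267876 - 1267875 = 1, so (x, y) = (1126, 105) solves the equation, and by the theorem it is the least positive solution.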